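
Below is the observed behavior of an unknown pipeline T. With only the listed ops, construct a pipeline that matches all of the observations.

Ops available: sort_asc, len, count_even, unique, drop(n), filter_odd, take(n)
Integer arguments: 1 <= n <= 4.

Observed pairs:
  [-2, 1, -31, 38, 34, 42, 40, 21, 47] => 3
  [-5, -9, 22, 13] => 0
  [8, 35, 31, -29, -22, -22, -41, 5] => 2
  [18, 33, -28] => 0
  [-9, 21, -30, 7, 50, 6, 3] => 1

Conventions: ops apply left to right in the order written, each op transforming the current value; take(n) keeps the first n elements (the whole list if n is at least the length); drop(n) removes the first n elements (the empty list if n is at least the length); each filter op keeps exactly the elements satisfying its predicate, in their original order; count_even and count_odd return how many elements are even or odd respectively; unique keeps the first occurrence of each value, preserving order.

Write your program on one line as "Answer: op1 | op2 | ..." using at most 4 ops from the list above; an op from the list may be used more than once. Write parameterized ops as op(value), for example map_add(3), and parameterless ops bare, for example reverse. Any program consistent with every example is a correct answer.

drop(3) | drop(3) | len

Check, running the answer program on each example:
  [-2, 1, -31, 38, 34, 42, 40, 21, 47] -> [38, 34, 42, 40, 21, 47] -> [40, 21, 47] -> 3
  [-5, -9, 22, 13] -> [13] -> [] -> 0
  [8, 35, 31, -29, -22, -22, -41, 5] -> [-29, -22, -22, -41, 5] -> [-41, 5] -> 2
  [18, 33, -28] -> [] -> [] -> 0
  [-9, 21, -30, 7, 50, 6, 3] -> [7, 50, 6, 3] -> [3] -> 1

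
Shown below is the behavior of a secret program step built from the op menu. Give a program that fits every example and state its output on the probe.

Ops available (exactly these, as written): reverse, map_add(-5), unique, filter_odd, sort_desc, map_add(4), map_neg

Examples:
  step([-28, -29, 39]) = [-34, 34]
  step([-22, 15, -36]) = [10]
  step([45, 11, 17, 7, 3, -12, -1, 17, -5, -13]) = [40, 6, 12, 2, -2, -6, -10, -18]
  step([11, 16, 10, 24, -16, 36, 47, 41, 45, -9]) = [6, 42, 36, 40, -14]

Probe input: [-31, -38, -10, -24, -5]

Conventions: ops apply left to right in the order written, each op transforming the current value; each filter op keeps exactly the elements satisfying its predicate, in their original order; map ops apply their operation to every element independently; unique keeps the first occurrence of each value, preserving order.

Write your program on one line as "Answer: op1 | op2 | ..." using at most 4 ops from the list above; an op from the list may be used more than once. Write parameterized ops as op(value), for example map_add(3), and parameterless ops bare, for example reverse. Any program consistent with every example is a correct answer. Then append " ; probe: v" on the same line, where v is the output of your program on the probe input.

filter_odd | map_add(-5) | unique ; probe: [-36, -10]

Check, running the answer program on each example:
  [-28, -29, 39] -> [-29, 39] -> [-34, 34] -> [-34, 34]
  [-22, 15, -36] -> [15] -> [10] -> [10]
  [45, 11, 17, 7, 3, -12, -1, 17, -5, -13] -> [45, 11, 17, 7, 3, -1, 17, -5, -13] -> [40, 6, 12, 2, -2, -6, 12, -10, -18] -> [40, 6, 12, 2, -2, -6, -10, -18]
  [11, 16, 10, 24, -16, 36, 47, 41, 45, -9] -> [11, 47, 41, 45, -9] -> [6, 42, 36, 40, -14] -> [6, 42, 36, 40, -14]
  probe: [-31, -38, -10, -24, -5] -> [-31, -5] -> [-36, -10] -> [-36, -10]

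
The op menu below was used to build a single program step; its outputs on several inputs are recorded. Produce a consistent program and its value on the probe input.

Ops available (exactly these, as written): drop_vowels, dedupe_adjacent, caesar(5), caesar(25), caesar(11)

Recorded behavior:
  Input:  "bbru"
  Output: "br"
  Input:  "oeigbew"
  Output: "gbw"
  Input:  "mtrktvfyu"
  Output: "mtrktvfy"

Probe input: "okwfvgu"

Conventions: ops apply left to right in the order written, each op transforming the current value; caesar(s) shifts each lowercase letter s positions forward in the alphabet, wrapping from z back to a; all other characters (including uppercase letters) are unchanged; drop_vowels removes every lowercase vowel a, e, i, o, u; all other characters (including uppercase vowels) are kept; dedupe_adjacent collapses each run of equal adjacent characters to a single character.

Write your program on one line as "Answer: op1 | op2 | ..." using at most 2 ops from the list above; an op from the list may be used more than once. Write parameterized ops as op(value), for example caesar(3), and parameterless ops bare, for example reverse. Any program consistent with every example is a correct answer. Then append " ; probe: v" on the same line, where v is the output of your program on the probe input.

dedupe_adjacent | drop_vowels ; probe: "kwfvg"

Check, running the answer program on each example:
  "bbru" -> "bru" -> "br"
  "oeigbew" -> "oeigbew" -> "gbw"
  "mtrktvfyu" -> "mtrktvfyu" -> "mtrktvfy"
  probe: "okwfvgu" -> "okwfvgu" -> "kwfvg"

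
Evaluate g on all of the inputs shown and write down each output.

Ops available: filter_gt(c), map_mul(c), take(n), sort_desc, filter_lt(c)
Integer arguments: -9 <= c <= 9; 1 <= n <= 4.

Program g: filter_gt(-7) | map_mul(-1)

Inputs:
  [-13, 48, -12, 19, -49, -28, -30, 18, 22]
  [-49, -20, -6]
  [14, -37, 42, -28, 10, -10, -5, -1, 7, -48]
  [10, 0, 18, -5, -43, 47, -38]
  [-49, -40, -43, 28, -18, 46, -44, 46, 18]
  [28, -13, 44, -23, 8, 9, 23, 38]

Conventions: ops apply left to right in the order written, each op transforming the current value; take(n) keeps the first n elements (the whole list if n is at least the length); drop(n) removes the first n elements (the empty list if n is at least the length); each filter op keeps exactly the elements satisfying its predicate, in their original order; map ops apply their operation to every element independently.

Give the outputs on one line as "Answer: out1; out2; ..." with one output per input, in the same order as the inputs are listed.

[-48, -19, -18, -22]; [6]; [-14, -42, -10, 5, 1, -7]; [-10, 0, -18, 5, -47]; [-28, -46, -46, -18]; [-28, -44, -8, -9, -23, -38]

Execution, op by op:
  [-13, 48, -12, 19, -49, -28, -30, 18, 22] -> [48, 19, 18, 22] -> [-48, -19, -18, -22]
  [-49, -20, -6] -> [-6] -> [6]
  [14, -37, 42, -28, 10, -10, -5, -1, 7, -48] -> [14, 42, 10, -5, -1, 7] -> [-14, -42, -10, 5, 1, -7]
  [10, 0, 18, -5, -43, 47, -38] -> [10, 0, 18, -5, 47] -> [-10, 0, -18, 5, -47]
  [-49, -40, -43, 28, -18, 46, -44, 46, 18] -> [28, 46, 46, 18] -> [-28, -46, -46, -18]
  [28, -13, 44, -23, 8, 9, 23, 38] -> [28, 44, 8, 9, 23, 38] -> [-28, -44, -8, -9, -23, -38]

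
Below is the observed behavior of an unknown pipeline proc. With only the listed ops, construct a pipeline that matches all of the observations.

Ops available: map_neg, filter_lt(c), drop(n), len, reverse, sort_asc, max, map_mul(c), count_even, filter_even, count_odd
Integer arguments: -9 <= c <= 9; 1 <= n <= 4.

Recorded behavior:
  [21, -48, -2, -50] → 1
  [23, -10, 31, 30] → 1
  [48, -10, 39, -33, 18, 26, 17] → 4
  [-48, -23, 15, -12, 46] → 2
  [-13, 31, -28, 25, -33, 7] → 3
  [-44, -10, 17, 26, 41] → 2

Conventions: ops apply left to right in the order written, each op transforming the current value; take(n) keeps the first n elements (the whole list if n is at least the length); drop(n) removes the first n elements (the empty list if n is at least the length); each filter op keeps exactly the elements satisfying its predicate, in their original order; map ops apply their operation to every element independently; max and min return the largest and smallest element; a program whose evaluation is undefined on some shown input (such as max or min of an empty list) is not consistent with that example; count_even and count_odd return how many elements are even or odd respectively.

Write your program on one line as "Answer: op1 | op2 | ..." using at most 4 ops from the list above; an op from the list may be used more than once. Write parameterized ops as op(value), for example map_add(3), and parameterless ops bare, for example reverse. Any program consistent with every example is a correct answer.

map_mul(-5) | reverse | drop(3) | len

Check, running the answer program on each example:
  [21, -48, -2, -50] -> [-105, 240, 10, 250] -> [250, 10, 240, -105] -> [-105] -> 1
  [23, -10, 31, 30] -> [-115, 50, -155, -150] -> [-150, -155, 50, -115] -> [-115] -> 1
  [48, -10, 39, -33, 18, 26, 17] -> [-240, 50, -195, 165, -90, -130, -85] -> [-85, -130, -90, 165, -195, 50, -240] -> [165, -195, 50, -240] -> 4
  [-48, -23, 15, -12, 46] -> [240, 115, -75, 60, -230] -> [-230, 60, -75, 115, 240] -> [115, 240] -> 2
  [-13, 31, -28, 25, -33, 7] -> [65, -155, 140, -125, 165, -35] -> [-35, 165, -125, 140, -155, 65] -> [140, -155, 65] -> 3
  [-44, -10, 17, 26, 41] -> [220, 50, -85, -130, -205] -> [-205, -130, -85, 50, 220] -> [50, 220] -> 2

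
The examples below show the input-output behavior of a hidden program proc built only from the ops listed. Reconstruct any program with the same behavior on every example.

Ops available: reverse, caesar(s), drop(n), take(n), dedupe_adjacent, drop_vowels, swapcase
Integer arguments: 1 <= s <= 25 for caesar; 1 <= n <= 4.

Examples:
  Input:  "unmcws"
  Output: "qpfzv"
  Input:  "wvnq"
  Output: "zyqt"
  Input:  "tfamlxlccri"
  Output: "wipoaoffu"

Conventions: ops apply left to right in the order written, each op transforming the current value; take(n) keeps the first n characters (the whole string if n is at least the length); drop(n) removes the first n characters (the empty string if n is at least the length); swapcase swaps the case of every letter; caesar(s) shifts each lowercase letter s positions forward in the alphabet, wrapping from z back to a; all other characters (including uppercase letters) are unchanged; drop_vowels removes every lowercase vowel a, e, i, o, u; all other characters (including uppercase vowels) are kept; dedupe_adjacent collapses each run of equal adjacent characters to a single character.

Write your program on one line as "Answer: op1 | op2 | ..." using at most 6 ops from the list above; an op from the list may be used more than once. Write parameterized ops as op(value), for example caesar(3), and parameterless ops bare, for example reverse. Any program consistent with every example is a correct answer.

drop_vowels | reverse | caesar(3) | swapcase | reverse | swapcase

Check, running the answer program on each example:
  "unmcws" -> "nmcws" -> "swcmn" -> "vzfpq" -> "VZFPQ" -> "QPFZV" -> "qpfzv"
  "wvnq" -> "wvnq" -> "qnvw" -> "tqyz" -> "TQYZ" -> "ZYQT" -> "zyqt"
  "tfamlxlccri" -> "tfmlxlccr" -> "rcclxlmft" -> "uffoaopiw" -> "UFFOAOPIW" -> "WIPOAOFFU" -> "wipoaoffu"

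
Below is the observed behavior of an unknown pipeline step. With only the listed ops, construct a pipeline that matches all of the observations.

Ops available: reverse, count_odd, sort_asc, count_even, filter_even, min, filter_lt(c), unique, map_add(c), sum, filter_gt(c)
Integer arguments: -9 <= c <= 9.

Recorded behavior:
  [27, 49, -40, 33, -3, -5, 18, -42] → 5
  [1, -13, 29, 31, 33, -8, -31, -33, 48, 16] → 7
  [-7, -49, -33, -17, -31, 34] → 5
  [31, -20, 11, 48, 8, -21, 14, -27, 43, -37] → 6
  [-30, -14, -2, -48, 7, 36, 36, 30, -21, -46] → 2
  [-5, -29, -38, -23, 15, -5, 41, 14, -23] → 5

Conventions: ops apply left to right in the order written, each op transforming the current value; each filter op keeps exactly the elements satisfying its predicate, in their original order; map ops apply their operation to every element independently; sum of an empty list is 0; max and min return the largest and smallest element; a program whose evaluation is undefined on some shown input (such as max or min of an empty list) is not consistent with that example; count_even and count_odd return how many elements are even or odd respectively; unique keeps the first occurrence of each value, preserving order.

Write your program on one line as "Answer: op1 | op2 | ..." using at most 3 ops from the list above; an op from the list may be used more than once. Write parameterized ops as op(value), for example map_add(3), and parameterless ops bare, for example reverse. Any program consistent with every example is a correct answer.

unique | count_odd

Check, running the answer program on each example:
  [27, 49, -40, 33, -3, -5, 18, -42] -> [27, 49, -40, 33, -3, -5, 18, -42] -> 5
  [1, -13, 29, 31, 33, -8, -31, -33, 48, 16] -> [1, -13, 29, 31, 33, -8, -31, -33, 48, 16] -> 7
  [-7, -49, -33, -17, -31, 34] -> [-7, -49, -33, -17, -31, 34] -> 5
  [31, -20, 11, 48, 8, -21, 14, -27, 43, -37] -> [31, -20, 11, 48, 8, -21, 14, -27, 43, -37] -> 6
  [-30, -14, -2, -48, 7, 36, 36, 30, -21, -46] -> [-30, -14, -2, -48, 7, 36, 30, -21, -46] -> 2
  [-5, -29, -38, -23, 15, -5, 41, 14, -23] -> [-5, -29, -38, -23, 15, 41, 14] -> 5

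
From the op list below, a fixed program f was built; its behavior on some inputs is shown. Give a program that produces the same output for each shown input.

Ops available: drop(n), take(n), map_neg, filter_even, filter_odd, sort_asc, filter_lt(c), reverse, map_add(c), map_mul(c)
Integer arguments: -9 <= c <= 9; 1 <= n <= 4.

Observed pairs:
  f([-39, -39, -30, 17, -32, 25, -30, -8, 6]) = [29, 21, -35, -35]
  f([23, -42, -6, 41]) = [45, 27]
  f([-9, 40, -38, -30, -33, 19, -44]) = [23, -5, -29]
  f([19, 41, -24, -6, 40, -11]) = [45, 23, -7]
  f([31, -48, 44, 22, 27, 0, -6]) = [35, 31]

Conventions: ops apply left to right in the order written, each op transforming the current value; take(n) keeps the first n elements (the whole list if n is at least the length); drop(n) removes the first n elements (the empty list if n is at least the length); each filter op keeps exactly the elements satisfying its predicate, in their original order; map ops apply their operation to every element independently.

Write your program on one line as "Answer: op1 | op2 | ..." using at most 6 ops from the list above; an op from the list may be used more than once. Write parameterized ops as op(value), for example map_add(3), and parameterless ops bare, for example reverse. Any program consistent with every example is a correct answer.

map_add(5) | sort_asc | reverse | map_add(-1) | filter_odd

Check, running the answer program on each example:
  [-39, -39, -30, 17, -32, 25, -30, -8, 6] -> [-34, -34, -25, 22, -27, 30, -25, -3, 11] -> [-34, -34, -27, -25, -25, -3, 11, 22, 30] -> [30, 22, 11, -3, -25, -25, -27, -34, -34] -> [29, 21, 10, -4, -26, -26, -28, -35, -35] -> [29, 21, -35, -35]
  [23, -42, -6, 41] -> [28, -37, -1, 46] -> [-37, -1, 28, 46] -> [46, 28, -1, -37] -> [45, 27, -2, -38] -> [45, 27]
  [-9, 40, -38, -30, -33, 19, -44] -> [-4, 45, -33, -25, -28, 24, -39] -> [-39, -33, -28, -25, -4, 24, 45] -> [45, 24, -4, -25, -28, -33, -39] -> [44, 23, -5, -26, -29, -34, -40] -> [23, -5, -29]
  [19, 41, -24, -6, 40, -11] -> [24, 46, -19, -1, 45, -6] -> [-19, -6, -1, 24, 45, 46] -> [46, 45, 24, -1, -6, -19] -> [45, 44, 23, -2, -7, -20] -> [45, 23, -7]
  [31, -48, 44, 22, 27, 0, -6] -> [36, -43, 49, 27, 32, 5, -1] -> [-43, -1, 5, 27, 32, 36, 49] -> [49, 36, 32, 27, 5, -1, -43] -> [48, 35, 31, 26, 4, -2, -44] -> [35, 31]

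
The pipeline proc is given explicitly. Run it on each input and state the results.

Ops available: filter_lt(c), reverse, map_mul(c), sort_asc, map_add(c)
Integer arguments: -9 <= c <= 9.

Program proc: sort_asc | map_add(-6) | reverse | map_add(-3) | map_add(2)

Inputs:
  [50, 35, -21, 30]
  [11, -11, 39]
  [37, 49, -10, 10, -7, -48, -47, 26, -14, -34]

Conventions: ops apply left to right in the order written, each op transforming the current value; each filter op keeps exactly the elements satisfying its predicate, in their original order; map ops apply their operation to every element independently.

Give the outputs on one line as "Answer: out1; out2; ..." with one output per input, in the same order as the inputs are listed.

Execution, op by op:
  [50, 35, -21, 30] -> [-21, 30, 35, 50] -> [-27, 24, 29, 44] -> [44, 29, 24, -27] -> [41, 26, 21, -30] -> [43, 28, 23, -28]
  [11, -11, 39] -> [-11, 11, 39] -> [-17, 5, 33] -> [33, 5, -17] -> [30, 2, -20] -> [32, 4, -18]
  [37, 49, -10, 10, -7, -48, -47, 26, -14, -34] -> [-48, -47, -34, -14, -10, -7, 10, 26, 37, 49] -> [-54, -53, -40, -20, -16, -13, 4, 20, 31, 43] -> [43, 31, 20, 4, -13, -16, -20, -40, -53, -54] -> [40, 28, 17, 1, -16, -19, -23, -43, -56, -57] -> [42, 30, 19, 3, -14, -17, -21, -41, -54, -55]

[43, 28, 23, -28]; [32, 4, -18]; [42, 30, 19, 3, -14, -17, -21, -41, -54, -55]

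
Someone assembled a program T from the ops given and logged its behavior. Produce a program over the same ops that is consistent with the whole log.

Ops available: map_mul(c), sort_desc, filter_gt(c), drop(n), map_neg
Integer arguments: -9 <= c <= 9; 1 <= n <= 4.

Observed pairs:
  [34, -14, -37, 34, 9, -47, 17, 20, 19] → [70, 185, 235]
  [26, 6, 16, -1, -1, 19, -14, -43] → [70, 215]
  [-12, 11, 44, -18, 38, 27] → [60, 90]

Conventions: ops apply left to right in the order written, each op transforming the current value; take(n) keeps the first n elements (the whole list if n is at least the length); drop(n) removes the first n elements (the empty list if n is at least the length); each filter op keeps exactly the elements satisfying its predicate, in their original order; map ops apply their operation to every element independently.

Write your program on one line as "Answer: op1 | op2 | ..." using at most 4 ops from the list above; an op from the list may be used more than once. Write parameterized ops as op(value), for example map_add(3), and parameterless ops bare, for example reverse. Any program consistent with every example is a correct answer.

map_neg | filter_gt(9) | map_mul(-5) | map_neg

Check, running the answer program on each example:
  [34, -14, -37, 34, 9, -47, 17, 20, 19] -> [-34, 14, 37, -34, -9, 47, -17, -20, -19] -> [14, 37, 47] -> [-70, -185, -235] -> [70, 185, 235]
  [26, 6, 16, -1, -1, 19, -14, -43] -> [-26, -6, -16, 1, 1, -19, 14, 43] -> [14, 43] -> [-70, -215] -> [70, 215]
  [-12, 11, 44, -18, 38, 27] -> [12, -11, -44, 18, -38, -27] -> [12, 18] -> [-60, -90] -> [60, 90]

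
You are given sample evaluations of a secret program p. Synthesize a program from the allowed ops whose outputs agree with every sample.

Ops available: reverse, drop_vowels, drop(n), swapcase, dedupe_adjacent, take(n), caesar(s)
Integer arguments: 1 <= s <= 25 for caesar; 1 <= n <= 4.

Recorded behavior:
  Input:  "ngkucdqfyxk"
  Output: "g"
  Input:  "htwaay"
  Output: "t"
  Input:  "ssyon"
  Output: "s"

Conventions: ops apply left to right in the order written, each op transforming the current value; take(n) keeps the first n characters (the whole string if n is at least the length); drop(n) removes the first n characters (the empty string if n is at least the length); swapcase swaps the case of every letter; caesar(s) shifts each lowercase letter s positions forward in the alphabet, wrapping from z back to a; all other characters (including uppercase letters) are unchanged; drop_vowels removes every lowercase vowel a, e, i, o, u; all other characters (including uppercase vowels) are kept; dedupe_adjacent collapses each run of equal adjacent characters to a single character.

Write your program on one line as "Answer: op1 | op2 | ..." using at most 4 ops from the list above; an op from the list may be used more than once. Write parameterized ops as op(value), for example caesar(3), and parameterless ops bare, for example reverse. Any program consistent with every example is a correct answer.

drop(1) | take(2) | take(1)

Check, running the answer program on each example:
  "ngkucdqfyxk" -> "gkucdqfyxk" -> "gk" -> "g"
  "htwaay" -> "twaay" -> "tw" -> "t"
  "ssyon" -> "syon" -> "sy" -> "s"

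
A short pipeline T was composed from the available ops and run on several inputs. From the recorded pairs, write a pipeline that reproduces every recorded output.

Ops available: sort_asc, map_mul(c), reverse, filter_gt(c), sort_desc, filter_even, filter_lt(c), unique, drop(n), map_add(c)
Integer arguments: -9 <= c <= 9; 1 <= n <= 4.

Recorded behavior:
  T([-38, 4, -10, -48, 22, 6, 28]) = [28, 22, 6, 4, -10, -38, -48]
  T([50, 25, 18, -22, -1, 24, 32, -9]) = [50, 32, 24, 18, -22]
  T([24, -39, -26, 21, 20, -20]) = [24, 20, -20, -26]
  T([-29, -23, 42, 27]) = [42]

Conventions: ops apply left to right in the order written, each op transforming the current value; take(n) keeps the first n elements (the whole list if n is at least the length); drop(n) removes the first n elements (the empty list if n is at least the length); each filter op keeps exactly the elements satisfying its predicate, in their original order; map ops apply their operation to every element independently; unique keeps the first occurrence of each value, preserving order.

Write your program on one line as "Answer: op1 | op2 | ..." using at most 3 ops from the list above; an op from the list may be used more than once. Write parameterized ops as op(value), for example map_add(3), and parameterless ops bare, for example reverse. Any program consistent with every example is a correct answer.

sort_asc | filter_even | sort_desc

Check, running the answer program on each example:
  [-38, 4, -10, -48, 22, 6, 28] -> [-48, -38, -10, 4, 6, 22, 28] -> [-48, -38, -10, 4, 6, 22, 28] -> [28, 22, 6, 4, -10, -38, -48]
  [50, 25, 18, -22, -1, 24, 32, -9] -> [-22, -9, -1, 18, 24, 25, 32, 50] -> [-22, 18, 24, 32, 50] -> [50, 32, 24, 18, -22]
  [24, -39, -26, 21, 20, -20] -> [-39, -26, -20, 20, 21, 24] -> [-26, -20, 20, 24] -> [24, 20, -20, -26]
  [-29, -23, 42, 27] -> [-29, -23, 27, 42] -> [42] -> [42]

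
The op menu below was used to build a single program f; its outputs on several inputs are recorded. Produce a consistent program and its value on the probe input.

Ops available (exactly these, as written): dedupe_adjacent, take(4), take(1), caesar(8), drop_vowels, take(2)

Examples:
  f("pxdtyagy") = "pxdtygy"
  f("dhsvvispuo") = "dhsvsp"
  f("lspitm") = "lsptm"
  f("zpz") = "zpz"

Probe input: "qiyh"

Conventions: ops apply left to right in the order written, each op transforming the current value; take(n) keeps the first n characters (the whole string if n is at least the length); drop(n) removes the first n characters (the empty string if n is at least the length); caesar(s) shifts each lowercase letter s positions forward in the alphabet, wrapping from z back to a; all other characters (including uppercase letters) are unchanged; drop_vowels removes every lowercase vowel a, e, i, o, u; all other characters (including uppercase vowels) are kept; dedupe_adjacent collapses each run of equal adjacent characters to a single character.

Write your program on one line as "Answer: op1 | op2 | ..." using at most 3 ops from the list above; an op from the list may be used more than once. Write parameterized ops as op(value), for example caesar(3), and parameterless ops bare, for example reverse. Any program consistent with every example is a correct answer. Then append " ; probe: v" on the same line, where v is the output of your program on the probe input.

drop_vowels | dedupe_adjacent ; probe: "qyh"

Check, running the answer program on each example:
  "pxdtyagy" -> "pxdtygy" -> "pxdtygy"
  "dhsvvispuo" -> "dhsvvsp" -> "dhsvsp"
  "lspitm" -> "lsptm" -> "lsptm"
  "zpz" -> "zpz" -> "zpz"
  probe: "qiyh" -> "qyh" -> "qyh"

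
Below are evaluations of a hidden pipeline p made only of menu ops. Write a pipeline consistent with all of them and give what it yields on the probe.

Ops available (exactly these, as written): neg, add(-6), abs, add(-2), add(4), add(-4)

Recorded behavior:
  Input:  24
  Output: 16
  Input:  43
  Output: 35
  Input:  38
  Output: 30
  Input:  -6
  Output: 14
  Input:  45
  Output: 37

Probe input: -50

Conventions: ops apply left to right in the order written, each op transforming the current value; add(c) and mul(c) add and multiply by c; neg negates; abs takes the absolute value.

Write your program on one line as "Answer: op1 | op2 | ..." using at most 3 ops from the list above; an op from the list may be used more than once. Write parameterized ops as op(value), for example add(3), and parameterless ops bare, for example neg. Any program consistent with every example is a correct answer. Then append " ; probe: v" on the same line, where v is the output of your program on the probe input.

add(-2) | add(-6) | abs ; probe: 58

Check, running the answer program on each example:
  24 -> 22 -> 16 -> 16
  43 -> 41 -> 35 -> 35
  38 -> 36 -> 30 -> 30
  -6 -> -8 -> -14 -> 14
  45 -> 43 -> 37 -> 37
  probe: -50 -> -52 -> -58 -> 58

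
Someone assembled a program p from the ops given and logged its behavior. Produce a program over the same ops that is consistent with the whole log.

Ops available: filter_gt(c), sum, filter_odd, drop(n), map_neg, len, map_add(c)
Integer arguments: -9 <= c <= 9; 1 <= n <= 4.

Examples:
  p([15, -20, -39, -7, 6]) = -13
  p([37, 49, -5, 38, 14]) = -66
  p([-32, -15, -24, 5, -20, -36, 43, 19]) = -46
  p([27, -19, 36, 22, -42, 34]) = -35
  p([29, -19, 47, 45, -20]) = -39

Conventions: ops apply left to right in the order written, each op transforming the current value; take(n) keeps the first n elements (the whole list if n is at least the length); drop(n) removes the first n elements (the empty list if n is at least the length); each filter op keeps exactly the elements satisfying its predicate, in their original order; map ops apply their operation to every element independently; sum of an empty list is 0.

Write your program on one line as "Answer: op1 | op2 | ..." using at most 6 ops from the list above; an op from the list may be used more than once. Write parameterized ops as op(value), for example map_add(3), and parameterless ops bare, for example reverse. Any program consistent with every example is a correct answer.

map_add(7) | drop(1) | drop(2) | map_neg | sum

Check, running the answer program on each example:
  [15, -20, -39, -7, 6] -> [22, -13, -32, 0, 13] -> [-13, -32, 0, 13] -> [0, 13] -> [0, -13] -> -13
  [37, 49, -5, 38, 14] -> [44, 56, 2, 45, 21] -> [56, 2, 45, 21] -> [45, 21] -> [-45, -21] -> -66
  [-32, -15, -24, 5, -20, -36, 43, 19] -> [-25, -8, -17, 12, -13, -29, 50, 26] -> [-8, -17, 12, -13, -29, 50, 26] -> [12, -13, -29, 50, 26] -> [-12, 13, 29, -50, -26] -> -46
  [27, -19, 36, 22, -42, 34] -> [34, -12, 43, 29, -35, 41] -> [-12, 43, 29, -35, 41] -> [29, -35, 41] -> [-29, 35, -41] -> -35
  [29, -19, 47, 45, -20] -> [36, -12, 54, 52, -13] -> [-12, 54, 52, -13] -> [52, -13] -> [-52, 13] -> -39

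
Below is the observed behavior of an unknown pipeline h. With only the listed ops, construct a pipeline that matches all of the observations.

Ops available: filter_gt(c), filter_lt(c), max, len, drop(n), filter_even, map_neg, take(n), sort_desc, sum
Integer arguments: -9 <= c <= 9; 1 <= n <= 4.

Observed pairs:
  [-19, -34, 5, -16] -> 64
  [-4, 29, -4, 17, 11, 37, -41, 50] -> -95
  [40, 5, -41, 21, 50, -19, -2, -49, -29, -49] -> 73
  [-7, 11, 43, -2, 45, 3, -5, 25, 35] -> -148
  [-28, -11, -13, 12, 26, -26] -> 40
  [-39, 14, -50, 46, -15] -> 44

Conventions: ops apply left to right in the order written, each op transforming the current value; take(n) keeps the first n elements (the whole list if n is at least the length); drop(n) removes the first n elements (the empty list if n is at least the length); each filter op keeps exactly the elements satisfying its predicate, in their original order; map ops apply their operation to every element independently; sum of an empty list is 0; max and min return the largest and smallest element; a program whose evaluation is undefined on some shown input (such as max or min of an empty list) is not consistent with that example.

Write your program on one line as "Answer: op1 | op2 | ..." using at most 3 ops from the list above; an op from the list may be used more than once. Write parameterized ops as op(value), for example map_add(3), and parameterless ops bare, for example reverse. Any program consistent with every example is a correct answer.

map_neg | sum

Check, running the answer program on each example:
  [-19, -34, 5, -16] -> [19, 34, -5, 16] -> 64
  [-4, 29, -4, 17, 11, 37, -41, 50] -> [4, -29, 4, -17, -11, -37, 41, -50] -> -95
  [40, 5, -41, 21, 50, -19, -2, -49, -29, -49] -> [-40, -5, 41, -21, -50, 19, 2, 49, 29, 49] -> 73
  [-7, 11, 43, -2, 45, 3, -5, 25, 35] -> [7, -11, -43, 2, -45, -3, 5, -25, -35] -> -148
  [-28, -11, -13, 12, 26, -26] -> [28, 11, 13, -12, -26, 26] -> 40
  [-39, 14, -50, 46, -15] -> [39, -14, 50, -46, 15] -> 44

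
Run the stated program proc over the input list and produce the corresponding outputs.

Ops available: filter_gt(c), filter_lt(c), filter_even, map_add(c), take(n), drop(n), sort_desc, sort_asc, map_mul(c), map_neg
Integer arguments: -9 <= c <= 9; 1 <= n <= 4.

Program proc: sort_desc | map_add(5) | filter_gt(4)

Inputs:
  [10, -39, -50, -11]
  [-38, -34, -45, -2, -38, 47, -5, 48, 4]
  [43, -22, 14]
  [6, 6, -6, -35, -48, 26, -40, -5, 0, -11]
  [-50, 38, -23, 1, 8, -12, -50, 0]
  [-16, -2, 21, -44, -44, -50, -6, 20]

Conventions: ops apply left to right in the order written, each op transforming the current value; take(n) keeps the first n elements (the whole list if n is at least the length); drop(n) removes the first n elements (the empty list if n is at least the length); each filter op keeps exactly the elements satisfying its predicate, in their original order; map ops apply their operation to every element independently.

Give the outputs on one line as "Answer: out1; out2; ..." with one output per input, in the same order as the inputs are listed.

Execution, op by op:
  [10, -39, -50, -11] -> [10, -11, -39, -50] -> [15, -6, -34, -45] -> [15]
  [-38, -34, -45, -2, -38, 47, -5, 48, 4] -> [48, 47, 4, -2, -5, -34, -38, -38, -45] -> [53, 52, 9, 3, 0, -29, -33, -33, -40] -> [53, 52, 9]
  [43, -22, 14] -> [43, 14, -22] -> [48, 19, -17] -> [48, 19]
  [6, 6, -6, -35, -48, 26, -40, -5, 0, -11] -> [26, 6, 6, 0, -5, -6, -11, -35, -40, -48] -> [31, 11, 11, 5, 0, -1, -6, -30, -35, -43] -> [31, 11, 11, 5]
  [-50, 38, -23, 1, 8, -12, -50, 0] -> [38, 8, 1, 0, -12, -23, -50, -50] -> [43, 13, 6, 5, -7, -18, -45, -45] -> [43, 13, 6, 5]
  [-16, -2, 21, -44, -44, -50, -6, 20] -> [21, 20, -2, -6, -16, -44, -44, -50] -> [26, 25, 3, -1, -11, -39, -39, -45] -> [26, 25]

[15]; [53, 52, 9]; [48, 19]; [31, 11, 11, 5]; [43, 13, 6, 5]; [26, 25]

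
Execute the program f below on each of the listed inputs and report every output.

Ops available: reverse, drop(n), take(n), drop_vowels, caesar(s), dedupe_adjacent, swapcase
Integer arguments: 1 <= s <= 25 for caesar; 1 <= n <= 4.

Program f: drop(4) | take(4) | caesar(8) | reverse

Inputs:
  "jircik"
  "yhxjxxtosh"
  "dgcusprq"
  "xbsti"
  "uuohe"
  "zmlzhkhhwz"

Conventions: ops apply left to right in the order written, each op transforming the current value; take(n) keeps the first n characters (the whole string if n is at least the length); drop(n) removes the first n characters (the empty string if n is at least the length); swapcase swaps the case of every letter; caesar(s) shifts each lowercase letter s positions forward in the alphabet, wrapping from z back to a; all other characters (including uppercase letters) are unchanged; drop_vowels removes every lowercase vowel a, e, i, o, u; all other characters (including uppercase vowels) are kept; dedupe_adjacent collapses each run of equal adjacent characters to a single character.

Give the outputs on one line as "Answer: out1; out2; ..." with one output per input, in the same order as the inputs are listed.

"sq"; "wbff"; "yzxa"; "q"; "m"; "ppsp"

Execution, op by op:
  "jircik" -> "ik" -> "ik" -> "qs" -> "sq"
  "yhxjxxtosh" -> "xxtosh" -> "xxto" -> "ffbw" -> "wbff"
  "dgcusprq" -> "sprq" -> "sprq" -> "axzy" -> "yzxa"
  "xbsti" -> "i" -> "i" -> "q" -> "q"
  "uuohe" -> "e" -> "e" -> "m" -> "m"
  "zmlzhkhhwz" -> "hkhhwz" -> "hkhh" -> "pspp" -> "ppsp"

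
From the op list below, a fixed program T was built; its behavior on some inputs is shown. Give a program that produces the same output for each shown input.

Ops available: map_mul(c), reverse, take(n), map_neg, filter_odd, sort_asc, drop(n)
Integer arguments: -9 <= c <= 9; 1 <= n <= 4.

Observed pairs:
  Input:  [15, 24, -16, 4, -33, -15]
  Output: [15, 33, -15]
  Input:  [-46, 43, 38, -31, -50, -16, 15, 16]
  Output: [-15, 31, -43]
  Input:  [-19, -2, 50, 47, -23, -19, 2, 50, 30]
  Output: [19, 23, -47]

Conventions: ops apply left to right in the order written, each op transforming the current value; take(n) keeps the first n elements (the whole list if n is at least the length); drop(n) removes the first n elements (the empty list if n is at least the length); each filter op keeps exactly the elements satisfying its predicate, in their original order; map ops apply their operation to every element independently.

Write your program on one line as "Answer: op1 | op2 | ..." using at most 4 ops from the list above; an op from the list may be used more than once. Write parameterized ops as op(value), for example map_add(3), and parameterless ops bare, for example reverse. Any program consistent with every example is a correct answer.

reverse | map_neg | filter_odd | take(3)

Check, running the answer program on each example:
  [15, 24, -16, 4, -33, -15] -> [-15, -33, 4, -16, 24, 15] -> [15, 33, -4, 16, -24, -15] -> [15, 33, -15] -> [15, 33, -15]
  [-46, 43, 38, -31, -50, -16, 15, 16] -> [16, 15, -16, -50, -31, 38, 43, -46] -> [-16, -15, 16, 50, 31, -38, -43, 46] -> [-15, 31, -43] -> [-15, 31, -43]
  [-19, -2, 50, 47, -23, -19, 2, 50, 30] -> [30, 50, 2, -19, -23, 47, 50, -2, -19] -> [-30, -50, -2, 19, 23, -47, -50, 2, 19] -> [19, 23, -47, 19] -> [19, 23, -47]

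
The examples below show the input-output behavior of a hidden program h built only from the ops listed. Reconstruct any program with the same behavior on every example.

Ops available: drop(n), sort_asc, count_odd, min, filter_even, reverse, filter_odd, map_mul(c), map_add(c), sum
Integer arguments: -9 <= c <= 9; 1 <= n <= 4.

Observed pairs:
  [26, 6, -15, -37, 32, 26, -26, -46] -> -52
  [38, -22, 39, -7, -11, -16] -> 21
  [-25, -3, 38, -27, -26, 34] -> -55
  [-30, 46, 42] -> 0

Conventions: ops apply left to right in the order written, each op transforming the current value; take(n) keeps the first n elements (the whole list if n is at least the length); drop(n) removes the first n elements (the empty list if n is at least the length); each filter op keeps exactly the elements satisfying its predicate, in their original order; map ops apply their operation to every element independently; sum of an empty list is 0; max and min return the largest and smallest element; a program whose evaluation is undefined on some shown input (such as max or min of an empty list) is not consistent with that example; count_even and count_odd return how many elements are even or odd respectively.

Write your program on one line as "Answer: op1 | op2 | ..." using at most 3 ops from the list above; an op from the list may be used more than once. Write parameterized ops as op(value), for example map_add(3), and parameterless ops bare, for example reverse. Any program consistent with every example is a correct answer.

reverse | filter_odd | sum

Check, running the answer program on each example:
  [26, 6, -15, -37, 32, 26, -26, -46] -> [-46, -26, 26, 32, -37, -15, 6, 26] -> [-37, -15] -> -52
  [38, -22, 39, -7, -11, -16] -> [-16, -11, -7, 39, -22, 38] -> [-11, -7, 39] -> 21
  [-25, -3, 38, -27, -26, 34] -> [34, -26, -27, 38, -3, -25] -> [-27, -3, -25] -> -55
  [-30, 46, 42] -> [42, 46, -30] -> [] -> 0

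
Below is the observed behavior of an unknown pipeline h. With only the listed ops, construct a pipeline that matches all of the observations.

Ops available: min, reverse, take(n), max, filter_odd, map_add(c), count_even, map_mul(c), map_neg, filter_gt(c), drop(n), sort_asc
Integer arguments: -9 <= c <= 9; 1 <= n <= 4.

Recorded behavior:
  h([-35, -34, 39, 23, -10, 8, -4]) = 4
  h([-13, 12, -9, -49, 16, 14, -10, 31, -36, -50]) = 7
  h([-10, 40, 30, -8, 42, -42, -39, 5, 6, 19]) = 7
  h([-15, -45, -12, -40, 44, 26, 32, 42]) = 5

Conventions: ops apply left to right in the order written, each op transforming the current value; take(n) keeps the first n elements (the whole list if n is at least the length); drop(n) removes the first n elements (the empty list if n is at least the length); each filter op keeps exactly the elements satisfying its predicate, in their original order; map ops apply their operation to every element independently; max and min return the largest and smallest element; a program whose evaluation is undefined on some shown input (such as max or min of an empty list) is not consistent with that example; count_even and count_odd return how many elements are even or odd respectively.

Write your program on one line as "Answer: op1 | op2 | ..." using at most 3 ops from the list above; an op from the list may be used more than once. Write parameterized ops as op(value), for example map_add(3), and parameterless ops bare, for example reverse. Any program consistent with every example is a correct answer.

drop(3) | map_mul(-8) | count_even

Check, running the answer program on each example:
  [-35, -34, 39, 23, -10, 8, -4] -> [23, -10, 8, -4] -> [-184, 80, -64, 32] -> 4
  [-13, 12, -9, -49, 16, 14, -10, 31, -36, -50] -> [-49, 16, 14, -10, 31, -36, -50] -> [392, -128, -112, 80, -248, 288, 400] -> 7
  [-10, 40, 30, -8, 42, -42, -39, 5, 6, 19] -> [-8, 42, -42, -39, 5, 6, 19] -> [64, -336, 336, 312, -40, -48, -152] -> 7
  [-15, -45, -12, -40, 44, 26, 32, 42] -> [-40, 44, 26, 32, 42] -> [320, -352, -208, -256, -336] -> 5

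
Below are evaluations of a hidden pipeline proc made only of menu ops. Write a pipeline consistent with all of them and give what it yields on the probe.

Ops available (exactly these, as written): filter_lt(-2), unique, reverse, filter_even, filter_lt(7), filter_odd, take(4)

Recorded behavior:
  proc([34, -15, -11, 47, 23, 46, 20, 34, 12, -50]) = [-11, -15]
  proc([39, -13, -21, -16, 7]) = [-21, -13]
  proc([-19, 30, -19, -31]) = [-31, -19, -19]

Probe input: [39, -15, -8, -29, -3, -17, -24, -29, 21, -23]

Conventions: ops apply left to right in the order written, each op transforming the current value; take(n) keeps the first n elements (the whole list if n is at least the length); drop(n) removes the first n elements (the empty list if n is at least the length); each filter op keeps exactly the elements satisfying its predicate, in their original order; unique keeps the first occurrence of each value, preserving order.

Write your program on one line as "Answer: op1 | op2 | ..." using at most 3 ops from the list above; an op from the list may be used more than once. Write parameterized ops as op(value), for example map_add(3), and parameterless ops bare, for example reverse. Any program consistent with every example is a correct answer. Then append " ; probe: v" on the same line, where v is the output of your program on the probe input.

reverse | filter_lt(-2) | filter_odd ; probe: [-23, -29, -17, -3, -29, -15]

Check, running the answer program on each example:
  [34, -15, -11, 47, 23, 46, 20, 34, 12, -50] -> [-50, 12, 34, 20, 46, 23, 47, -11, -15, 34] -> [-50, -11, -15] -> [-11, -15]
  [39, -13, -21, -16, 7] -> [7, -16, -21, -13, 39] -> [-16, -21, -13] -> [-21, -13]
  [-19, 30, -19, -31] -> [-31, -19, 30, -19] -> [-31, -19, -19] -> [-31, -19, -19]
  probe: [39, -15, -8, -29, -3, -17, -24, -29, 21, -23] -> [-23, 21, -29, -24, -17, -3, -29, -8, -15, 39] -> [-23, -29, -24, -17, -3, -29, -8, -15] -> [-23, -29, -17, -3, -29, -15]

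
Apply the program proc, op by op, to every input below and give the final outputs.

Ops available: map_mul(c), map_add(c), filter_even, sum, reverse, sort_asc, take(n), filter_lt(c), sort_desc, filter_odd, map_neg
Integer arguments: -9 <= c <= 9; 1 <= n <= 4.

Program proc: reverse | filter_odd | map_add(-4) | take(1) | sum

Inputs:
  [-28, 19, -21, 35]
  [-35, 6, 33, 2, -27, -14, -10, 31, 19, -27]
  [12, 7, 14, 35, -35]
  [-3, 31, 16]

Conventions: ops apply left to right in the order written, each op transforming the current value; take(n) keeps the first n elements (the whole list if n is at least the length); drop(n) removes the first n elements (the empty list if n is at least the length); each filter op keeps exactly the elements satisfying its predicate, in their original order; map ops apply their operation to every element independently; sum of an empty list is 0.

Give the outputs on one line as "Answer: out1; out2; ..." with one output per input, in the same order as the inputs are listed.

Execution, op by op:
  [-28, 19, -21, 35] -> [35, -21, 19, -28] -> [35, -21, 19] -> [31, -25, 15] -> [31] -> 31
  [-35, 6, 33, 2, -27, -14, -10, 31, 19, -27] -> [-27, 19, 31, -10, -14, -27, 2, 33, 6, -35] -> [-27, 19, 31, -27, 33, -35] -> [-31, 15, 27, -31, 29, -39] -> [-31] -> -31
  [12, 7, 14, 35, -35] -> [-35, 35, 14, 7, 12] -> [-35, 35, 7] -> [-39, 31, 3] -> [-39] -> -39
  [-3, 31, 16] -> [16, 31, -3] -> [31, -3] -> [27, -7] -> [27] -> 27

31; -31; -39; 27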